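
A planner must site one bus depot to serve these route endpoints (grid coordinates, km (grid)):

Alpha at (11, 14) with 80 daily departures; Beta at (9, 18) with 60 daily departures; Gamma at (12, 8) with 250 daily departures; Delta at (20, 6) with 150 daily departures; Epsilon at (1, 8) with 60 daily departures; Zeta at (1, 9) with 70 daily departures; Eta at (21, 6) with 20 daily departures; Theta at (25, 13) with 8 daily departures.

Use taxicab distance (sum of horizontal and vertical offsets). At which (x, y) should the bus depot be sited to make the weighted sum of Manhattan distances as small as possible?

(12, 8)

Manhattan distance separates: Σwᵢ(|x−xᵢ|+|y−yᵢ|) = Σwᵢ|x−xᵢ| + Σwᵢ|y−yᵢ|, so x and y are optimised independently as 1-D weighted medians.
Total weight W = 698; half = 349.
x-coordinate, sorted with cumulative weight:
  x=1 (Epsilon, w=60) cum 60
  x=1 (Zeta, w=70) cum 130
  x=9 (Beta, w=60) cum 190
  x=11 (Alpha, w=80) cum 270
  x=12 (Gamma, w=250) cum 520  ← median
  x=20 (Delta, w=150) cum 670
  x=21 (Eta, w=20) cum 690
  x=25 (Theta, w=8) cum 698
⇒ x* = 12
y-coordinate, sorted with cumulative weight:
  y=6 (Delta, w=150) cum 150
  y=6 (Eta, w=20) cum 170
  y=8 (Gamma, w=250) cum 420  ← median
  y=8 (Epsilon, w=60) cum 480
  y=9 (Zeta, w=70) cum 550
  y=13 (Theta, w=8) cum 558
  y=14 (Alpha, w=80) cum 638
  y=18 (Beta, w=60) cum 698
⇒ y* = 8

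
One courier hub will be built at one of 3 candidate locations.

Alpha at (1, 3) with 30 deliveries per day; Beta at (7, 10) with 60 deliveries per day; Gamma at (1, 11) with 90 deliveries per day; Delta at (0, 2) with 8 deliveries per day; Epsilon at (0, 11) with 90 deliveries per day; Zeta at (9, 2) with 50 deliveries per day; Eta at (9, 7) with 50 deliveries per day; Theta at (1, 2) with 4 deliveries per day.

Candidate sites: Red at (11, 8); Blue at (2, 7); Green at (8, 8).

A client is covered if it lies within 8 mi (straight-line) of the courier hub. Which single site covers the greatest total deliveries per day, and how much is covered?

Coverage radius r = 8 mi; a point is covered iff (Δx)²+(Δy)² ≤ 8² = 64.
  Red (11, 8): covers {Beta, Zeta, Eta} → 160
  Blue (2, 7): covers {Alpha, Beta, Gamma, Delta, Epsilon, Eta, Theta} → 332
  Green (8, 8): covers {Beta, Gamma, Zeta, Eta} → 250
Maximum coverage at Blue: 332 deliveries per day.

Blue, covering 332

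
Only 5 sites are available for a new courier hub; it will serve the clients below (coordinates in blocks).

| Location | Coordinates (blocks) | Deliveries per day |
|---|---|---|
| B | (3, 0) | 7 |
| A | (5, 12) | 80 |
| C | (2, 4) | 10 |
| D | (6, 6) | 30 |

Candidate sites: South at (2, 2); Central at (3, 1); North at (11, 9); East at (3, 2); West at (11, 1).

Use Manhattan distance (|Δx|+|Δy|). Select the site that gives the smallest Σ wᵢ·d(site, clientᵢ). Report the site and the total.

East, total 1214 blocks

Total weighted distance at each candidate:
  South (2, 2): total = 1321
  Central (3, 1): total = 1327
  North (11, 9): total = 1219
  East (3, 2): total = 1214
  West (11, 1): total = 1843
Minimum is at East with total 1214 blocks.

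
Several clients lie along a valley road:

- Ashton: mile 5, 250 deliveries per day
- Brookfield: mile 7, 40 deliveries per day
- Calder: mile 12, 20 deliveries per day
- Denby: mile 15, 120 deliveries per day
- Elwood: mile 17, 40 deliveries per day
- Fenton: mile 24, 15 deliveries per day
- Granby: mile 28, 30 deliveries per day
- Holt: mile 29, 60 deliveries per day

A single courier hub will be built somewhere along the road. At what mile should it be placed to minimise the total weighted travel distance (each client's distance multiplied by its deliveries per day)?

x = 7

For a sum of weighted absolute distances on a line, the optimum is the weighted median (not the mean). Total weight W = 575; half-weight = 287.5.
Sort by position and accumulate weight:
  mile 5 (Ashton, w=250) → cum 250
  mile 7 (Brookfield, w=40) → cum 290  ≥ 287.5 → median here
  mile 12 (Calder, w=20) → cum 310
  mile 15 (Denby, w=120) → cum 430
  mile 17 (Elwood, w=40) → cum 470
  mile 24 (Fenton, w=15) → cum 485
  mile 28 (Granby, w=30) → cum 515
  mile 29 (Holt, w=60) → cum 575
Optimal location: mile 7.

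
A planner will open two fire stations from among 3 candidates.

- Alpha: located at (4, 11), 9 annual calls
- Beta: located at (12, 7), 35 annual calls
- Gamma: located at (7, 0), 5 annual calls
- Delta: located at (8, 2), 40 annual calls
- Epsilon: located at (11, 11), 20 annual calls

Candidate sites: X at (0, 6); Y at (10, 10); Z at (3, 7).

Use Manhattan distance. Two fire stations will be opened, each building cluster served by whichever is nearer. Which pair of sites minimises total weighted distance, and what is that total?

Evaluate every pair (each demand assigned to the nearer of the two):
  {Y, Z}: total = 715
  {X, Y}: total = 743
  {X, Z}: total = 1055
Best pair: {Y, Z} with total 715.

{Y, Z}, total 715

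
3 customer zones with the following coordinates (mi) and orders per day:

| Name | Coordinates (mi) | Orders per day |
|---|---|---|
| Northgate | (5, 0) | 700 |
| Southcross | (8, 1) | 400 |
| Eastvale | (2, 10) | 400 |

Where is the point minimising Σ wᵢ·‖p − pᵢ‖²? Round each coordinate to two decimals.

The minimiser of Σwᵢ‖p−pᵢ‖² is the weighted centroid p* = (Σwᵢpᵢ)/(Σwᵢ).
Σwᵢ = 1500.
Σwᵢxᵢ = 700·5 + 400·8 + 400·2 = 7500.
Σwᵢyᵢ = 700·0 + 400·1 + 400·10 = 4400.
x* = 7500/1500 = 5.00, y* = 4400/1500 = 2.93.

(5.00, 2.93)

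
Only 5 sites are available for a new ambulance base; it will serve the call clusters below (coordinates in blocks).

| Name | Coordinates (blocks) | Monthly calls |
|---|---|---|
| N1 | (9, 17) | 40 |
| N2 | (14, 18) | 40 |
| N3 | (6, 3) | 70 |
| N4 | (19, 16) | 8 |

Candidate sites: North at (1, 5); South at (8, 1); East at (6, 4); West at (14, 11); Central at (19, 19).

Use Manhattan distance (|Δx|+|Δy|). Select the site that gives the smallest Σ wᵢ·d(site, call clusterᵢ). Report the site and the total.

Total weighted distance at each candidate:
  North (1, 5): total = 2562
  South (8, 1): total = 2088
  East (6, 4): total = 1790
  West (14, 11): total = 1920
  Central (19, 19): total = 2774
Minimum is at East with total 1790 blocks.

East, total 1790 blocks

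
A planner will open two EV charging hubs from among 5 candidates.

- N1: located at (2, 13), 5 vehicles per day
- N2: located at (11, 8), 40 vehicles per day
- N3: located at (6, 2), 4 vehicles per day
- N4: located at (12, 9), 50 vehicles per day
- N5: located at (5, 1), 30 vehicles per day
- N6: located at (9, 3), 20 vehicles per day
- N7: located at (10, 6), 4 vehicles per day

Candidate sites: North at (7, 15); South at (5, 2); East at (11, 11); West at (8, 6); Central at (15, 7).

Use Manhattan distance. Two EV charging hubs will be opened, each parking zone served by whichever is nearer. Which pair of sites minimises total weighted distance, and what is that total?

Evaluate every pair (each demand assigned to the nearer of the two):
  {South, East}: total = 483
  {East, West}: total = 677
  {South, Central}: total = 678
  {South, West}: total = 737
  {West, Central}: total = 867
  {North, West}: total = 937
  {North, East}: total = 1065
  {East, Central}: total = 1085
  {North, South}: total = 1195
  {North, Central}: total = 1245
Best pair: {South, East} with total 483.

{South, East}, total 483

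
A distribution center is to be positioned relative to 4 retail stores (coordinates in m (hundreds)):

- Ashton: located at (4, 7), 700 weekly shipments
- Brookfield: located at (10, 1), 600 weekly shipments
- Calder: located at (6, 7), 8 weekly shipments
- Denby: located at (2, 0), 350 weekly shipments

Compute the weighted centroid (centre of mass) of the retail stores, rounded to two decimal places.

The minimiser of Σwᵢ‖p−pᵢ‖² is the weighted centroid p* = (Σwᵢpᵢ)/(Σwᵢ).
Σwᵢ = 1658.
Σwᵢxᵢ = 700·4 + 600·10 + 8·6 + 350·2 = 9548.
Σwᵢyᵢ = 700·7 + 600·1 + 8·7 + 350·0 = 5556.
x* = 9548/1658 = 5.76, y* = 5556/1658 = 3.35.

(5.76, 3.35)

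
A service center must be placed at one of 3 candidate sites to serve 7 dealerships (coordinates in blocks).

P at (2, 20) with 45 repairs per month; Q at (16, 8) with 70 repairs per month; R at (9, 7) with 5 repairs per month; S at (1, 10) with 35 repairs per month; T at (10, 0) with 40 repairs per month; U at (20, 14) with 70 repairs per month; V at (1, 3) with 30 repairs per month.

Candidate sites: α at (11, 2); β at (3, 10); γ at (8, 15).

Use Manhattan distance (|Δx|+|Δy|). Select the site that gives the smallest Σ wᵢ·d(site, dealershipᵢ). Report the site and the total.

β, total 4080 blocks

Total weighted distance at each candidate:
  α (11, 2): total = 4570
  β (3, 10): total = 4080
  γ (8, 15): total = 4170
Minimum is at β with total 4080 blocks.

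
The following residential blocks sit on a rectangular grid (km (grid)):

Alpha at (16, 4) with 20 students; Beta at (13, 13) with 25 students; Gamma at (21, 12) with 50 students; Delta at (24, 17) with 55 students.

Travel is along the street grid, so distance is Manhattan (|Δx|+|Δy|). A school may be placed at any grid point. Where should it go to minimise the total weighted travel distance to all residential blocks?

(21, 13)

Manhattan distance separates: Σwᵢ(|x−xᵢ|+|y−yᵢ|) = Σwᵢ|x−xᵢ| + Σwᵢ|y−yᵢ|, so x and y are optimised independently as 1-D weighted medians.
Total weight W = 150; half = 75.
x-coordinate, sorted with cumulative weight:
  x=13 (Beta, w=25) cum 25
  x=16 (Alpha, w=20) cum 45
  x=21 (Gamma, w=50) cum 95  ← median
  x=24 (Delta, w=55) cum 150
⇒ x* = 21
y-coordinate, sorted with cumulative weight:
  y=4 (Alpha, w=20) cum 20
  y=12 (Gamma, w=50) cum 70
  y=13 (Beta, w=25) cum 95  ← median
  y=17 (Delta, w=55) cum 150
⇒ y* = 13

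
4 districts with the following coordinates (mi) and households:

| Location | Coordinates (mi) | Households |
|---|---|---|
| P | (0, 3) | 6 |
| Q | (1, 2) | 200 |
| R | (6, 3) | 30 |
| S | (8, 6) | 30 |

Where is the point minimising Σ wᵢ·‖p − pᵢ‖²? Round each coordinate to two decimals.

The minimiser of Σwᵢ‖p−pᵢ‖² is the weighted centroid p* = (Σwᵢpᵢ)/(Σwᵢ).
Σwᵢ = 266.
Σwᵢxᵢ = 6·0 + 200·1 + 30·6 + 30·8 = 620.
Σwᵢyᵢ = 6·3 + 200·2 + 30·3 + 30·6 = 688.
x* = 620/266 = 2.33, y* = 688/266 = 2.59.

(2.33, 2.59)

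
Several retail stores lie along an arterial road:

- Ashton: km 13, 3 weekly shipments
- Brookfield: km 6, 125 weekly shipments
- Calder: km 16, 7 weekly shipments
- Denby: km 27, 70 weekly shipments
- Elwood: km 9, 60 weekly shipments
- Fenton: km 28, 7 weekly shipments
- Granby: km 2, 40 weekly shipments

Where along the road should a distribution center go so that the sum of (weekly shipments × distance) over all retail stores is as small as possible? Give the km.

For a sum of weighted absolute distances on a line, the optimum is the weighted median (not the mean). Total weight W = 312; half-weight = 156.
Sort by position and accumulate weight:
  km 2 (Granby, w=40) → cum 40
  km 6 (Brookfield, w=125) → cum 165  ≥ 156 → median here
  km 9 (Elwood, w=60) → cum 225
  km 13 (Ashton, w=3) → cum 228
  km 16 (Calder, w=7) → cum 235
  km 27 (Denby, w=70) → cum 305
  km 28 (Fenton, w=7) → cum 312
Optimal location: km 6.

x = 6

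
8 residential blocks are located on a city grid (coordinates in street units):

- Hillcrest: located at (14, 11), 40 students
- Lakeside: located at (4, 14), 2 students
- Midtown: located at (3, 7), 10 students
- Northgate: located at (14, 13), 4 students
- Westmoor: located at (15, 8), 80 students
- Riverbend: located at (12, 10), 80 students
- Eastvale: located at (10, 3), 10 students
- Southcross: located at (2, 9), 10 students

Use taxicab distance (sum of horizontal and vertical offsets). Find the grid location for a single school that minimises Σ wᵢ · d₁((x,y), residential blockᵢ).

(14, 10)

Manhattan distance separates: Σwᵢ(|x−xᵢ|+|y−yᵢ|) = Σwᵢ|x−xᵢ| + Σwᵢ|y−yᵢ|, so x and y are optimised independently as 1-D weighted medians.
Total weight W = 236; half = 118.
x-coordinate, sorted with cumulative weight:
  x=2 (Southcross, w=10) cum 10
  x=3 (Midtown, w=10) cum 20
  x=4 (Lakeside, w=2) cum 22
  x=10 (Eastvale, w=10) cum 32
  x=12 (Riverbend, w=80) cum 112
  x=14 (Hillcrest, w=40) cum 152  ← median
  x=14 (Northgate, w=4) cum 156
  x=15 (Westmoor, w=80) cum 236
⇒ x* = 14
y-coordinate, sorted with cumulative weight:
  y=3 (Eastvale, w=10) cum 10
  y=7 (Midtown, w=10) cum 20
  y=8 (Westmoor, w=80) cum 100
  y=9 (Southcross, w=10) cum 110
  y=10 (Riverbend, w=80) cum 190  ← median
  y=11 (Hillcrest, w=40) cum 230
  y=13 (Northgate, w=4) cum 234
  y=14 (Lakeside, w=2) cum 236
⇒ y* = 10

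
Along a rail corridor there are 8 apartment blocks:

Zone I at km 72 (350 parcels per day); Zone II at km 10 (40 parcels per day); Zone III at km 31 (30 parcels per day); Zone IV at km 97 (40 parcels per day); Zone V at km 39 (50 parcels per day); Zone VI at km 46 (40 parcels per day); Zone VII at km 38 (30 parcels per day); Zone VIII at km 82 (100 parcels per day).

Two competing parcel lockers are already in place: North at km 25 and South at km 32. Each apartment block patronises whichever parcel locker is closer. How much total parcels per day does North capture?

40

The indifferent point is the midpoint (25+32)/2 = 28.5; apartment blocks left of it (closer to North at 25) go to North, those right go to South.
  Zone II at 10 (w=40) → North
  Zone III at 31 (w=30) → South
  Zone VII at 38 (w=30) → South
  Zone V at 39 (w=50) → South
  Zone VI at 46 (w=40) → South
  Zone I at 72 (w=350) → South
  Zone VIII at 82 (w=100) → South
  Zone IV at 97 (w=40) → South
North captures 40; South captures 640.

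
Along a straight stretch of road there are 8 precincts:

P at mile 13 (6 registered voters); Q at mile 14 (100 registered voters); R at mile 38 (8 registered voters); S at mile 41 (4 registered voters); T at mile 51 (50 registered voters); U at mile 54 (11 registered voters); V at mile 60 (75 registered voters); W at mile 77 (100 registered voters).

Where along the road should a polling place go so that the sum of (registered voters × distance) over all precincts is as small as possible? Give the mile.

x = 54

For a sum of weighted absolute distances on a line, the optimum is the weighted median (not the mean). Total weight W = 354; half-weight = 177.
Sort by position and accumulate weight:
  mile 13 (P, w=6) → cum 6
  mile 14 (Q, w=100) → cum 106
  mile 38 (R, w=8) → cum 114
  mile 41 (S, w=4) → cum 118
  mile 51 (T, w=50) → cum 168
  mile 54 (U, w=11) → cum 179  ≥ 177 → median here
  mile 60 (V, w=75) → cum 254
  mile 77 (W, w=100) → cum 354
Optimal location: mile 54.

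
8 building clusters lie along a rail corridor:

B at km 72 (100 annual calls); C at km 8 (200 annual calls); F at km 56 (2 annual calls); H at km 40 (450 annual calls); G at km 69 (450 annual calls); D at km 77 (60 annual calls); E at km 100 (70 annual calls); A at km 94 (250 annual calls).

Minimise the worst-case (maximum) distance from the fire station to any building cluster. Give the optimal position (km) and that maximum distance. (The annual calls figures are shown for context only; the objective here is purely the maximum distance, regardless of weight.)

The 1-center on a line is the midpoint of the two extreme points: leftmost at 8, rightmost at 100.
Optimal location = (8 + 100)/2 = 54; maximum distance = (100 − 8)/2 = 46.

location 54, max distance 46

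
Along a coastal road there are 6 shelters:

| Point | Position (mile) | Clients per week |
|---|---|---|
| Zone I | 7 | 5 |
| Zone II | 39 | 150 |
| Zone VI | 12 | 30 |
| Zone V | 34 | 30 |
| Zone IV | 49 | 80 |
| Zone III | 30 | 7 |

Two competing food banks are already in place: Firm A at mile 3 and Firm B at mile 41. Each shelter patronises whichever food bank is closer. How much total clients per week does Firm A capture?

35

The indifferent point is the midpoint (3+41)/2 = 22; shelters left of it (closer to Firm A at 3) go to Firm A, those right go to Firm B.
  Zone I at 7 (w=5) → Firm A
  Zone VI at 12 (w=30) → Firm A
  Zone III at 30 (w=7) → Firm B
  Zone V at 34 (w=30) → Firm B
  Zone II at 39 (w=150) → Firm B
  Zone IV at 49 (w=80) → Firm B
Firm A captures 35; Firm B captures 267.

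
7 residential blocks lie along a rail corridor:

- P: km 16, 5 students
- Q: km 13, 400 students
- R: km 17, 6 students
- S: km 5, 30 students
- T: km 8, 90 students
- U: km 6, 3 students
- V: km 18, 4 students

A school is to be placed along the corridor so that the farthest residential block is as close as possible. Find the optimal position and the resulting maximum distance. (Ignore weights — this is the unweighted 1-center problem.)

The 1-center on a line is the midpoint of the two extreme points: leftmost at 5, rightmost at 18.
Optimal location = (5 + 18)/2 = 11.5; maximum distance = (18 − 5)/2 = 6.5.

location 11.5, max distance 6.5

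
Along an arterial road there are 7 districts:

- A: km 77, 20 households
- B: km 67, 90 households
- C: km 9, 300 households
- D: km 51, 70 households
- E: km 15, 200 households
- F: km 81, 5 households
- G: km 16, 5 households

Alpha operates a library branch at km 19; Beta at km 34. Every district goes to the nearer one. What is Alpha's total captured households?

The indifferent point is the midpoint (19+34)/2 = 26.5; districts left of it (closer to Alpha at 19) go to Alpha, those right go to Beta.
  C at 9 (w=300) → Alpha
  E at 15 (w=200) → Alpha
  G at 16 (w=5) → Alpha
  D at 51 (w=70) → Beta
  B at 67 (w=90) → Beta
  A at 77 (w=20) → Beta
  F at 81 (w=5) → Beta
Alpha captures 505; Beta captures 185.

505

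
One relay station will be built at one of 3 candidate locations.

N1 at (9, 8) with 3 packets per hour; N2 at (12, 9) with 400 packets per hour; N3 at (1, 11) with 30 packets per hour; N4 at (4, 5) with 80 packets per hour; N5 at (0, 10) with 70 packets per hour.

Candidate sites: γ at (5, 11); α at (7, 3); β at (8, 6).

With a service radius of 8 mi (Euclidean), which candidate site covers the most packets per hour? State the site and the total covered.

Coverage radius r = 8 mi; a point is covered iff (Δx)²+(Δy)² ≤ 8² = 64.
  γ (5, 11): covers {N1, N2, N3, N4, N5} → 583
  α (7, 3): covers {N1, N2, N4} → 483
  β (8, 6): covers {N1, N2, N4} → 483
Maximum coverage at γ: 583 packets per hour.

γ, covering 583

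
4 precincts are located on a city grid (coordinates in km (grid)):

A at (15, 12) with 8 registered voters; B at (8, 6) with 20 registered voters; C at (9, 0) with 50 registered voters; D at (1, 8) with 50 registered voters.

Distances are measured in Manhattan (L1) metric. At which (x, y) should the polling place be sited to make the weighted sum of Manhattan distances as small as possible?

(8, 6)

Manhattan distance separates: Σwᵢ(|x−xᵢ|+|y−yᵢ|) = Σwᵢ|x−xᵢ| + Σwᵢ|y−yᵢ|, so x and y are optimised independently as 1-D weighted medians.
Total weight W = 128; half = 64.
x-coordinate, sorted with cumulative weight:
  x=1 (D, w=50) cum 50
  x=8 (B, w=20) cum 70  ← median
  x=9 (C, w=50) cum 120
  x=15 (A, w=8) cum 128
⇒ x* = 8
y-coordinate, sorted with cumulative weight:
  y=0 (C, w=50) cum 50
  y=6 (B, w=20) cum 70  ← median
  y=8 (D, w=50) cum 120
  y=12 (A, w=8) cum 128
⇒ y* = 6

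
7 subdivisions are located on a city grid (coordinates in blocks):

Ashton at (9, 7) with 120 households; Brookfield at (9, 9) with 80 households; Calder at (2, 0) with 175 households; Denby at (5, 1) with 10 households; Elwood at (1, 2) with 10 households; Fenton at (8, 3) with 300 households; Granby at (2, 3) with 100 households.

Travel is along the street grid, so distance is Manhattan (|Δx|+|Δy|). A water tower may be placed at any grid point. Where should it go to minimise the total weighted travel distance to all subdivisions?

Manhattan distance separates: Σwᵢ(|x−xᵢ|+|y−yᵢ|) = Σwᵢ|x−xᵢ| + Σwᵢ|y−yᵢ|, so x and y are optimised independently as 1-D weighted medians.
Total weight W = 795; half = 397.5.
x-coordinate, sorted with cumulative weight:
  x=1 (Elwood, w=10) cum 10
  x=2 (Calder, w=175) cum 185
  x=2 (Granby, w=100) cum 285
  x=5 (Denby, w=10) cum 295
  x=8 (Fenton, w=300) cum 595  ← median
  x=9 (Ashton, w=120) cum 715
  x=9 (Brookfield, w=80) cum 795
⇒ x* = 8
y-coordinate, sorted with cumulative weight:
  y=0 (Calder, w=175) cum 175
  y=1 (Denby, w=10) cum 185
  y=2 (Elwood, w=10) cum 195
  y=3 (Fenton, w=300) cum 495  ← median
  y=3 (Granby, w=100) cum 595
  y=7 (Ashton, w=120) cum 715
  y=9 (Brookfield, w=80) cum 795
⇒ y* = 3

(8, 3)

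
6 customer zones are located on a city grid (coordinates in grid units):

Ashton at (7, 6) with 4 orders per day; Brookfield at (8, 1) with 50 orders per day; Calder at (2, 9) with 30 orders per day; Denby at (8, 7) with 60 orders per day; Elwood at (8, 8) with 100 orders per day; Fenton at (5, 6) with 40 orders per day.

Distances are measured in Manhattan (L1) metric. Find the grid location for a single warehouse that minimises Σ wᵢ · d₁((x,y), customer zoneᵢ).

(8, 7)

Manhattan distance separates: Σwᵢ(|x−xᵢ|+|y−yᵢ|) = Σwᵢ|x−xᵢ| + Σwᵢ|y−yᵢ|, so x and y are optimised independently as 1-D weighted medians.
Total weight W = 284; half = 142.
x-coordinate, sorted with cumulative weight:
  x=2 (Calder, w=30) cum 30
  x=5 (Fenton, w=40) cum 70
  x=7 (Ashton, w=4) cum 74
  x=8 (Brookfield, w=50) cum 124
  x=8 (Denby, w=60) cum 184  ← median
  x=8 (Elwood, w=100) cum 284
⇒ x* = 8
y-coordinate, sorted with cumulative weight:
  y=1 (Brookfield, w=50) cum 50
  y=6 (Ashton, w=4) cum 54
  y=6 (Fenton, w=40) cum 94
  y=7 (Denby, w=60) cum 154  ← median
  y=8 (Elwood, w=100) cum 254
  y=9 (Calder, w=30) cum 284
⇒ y* = 7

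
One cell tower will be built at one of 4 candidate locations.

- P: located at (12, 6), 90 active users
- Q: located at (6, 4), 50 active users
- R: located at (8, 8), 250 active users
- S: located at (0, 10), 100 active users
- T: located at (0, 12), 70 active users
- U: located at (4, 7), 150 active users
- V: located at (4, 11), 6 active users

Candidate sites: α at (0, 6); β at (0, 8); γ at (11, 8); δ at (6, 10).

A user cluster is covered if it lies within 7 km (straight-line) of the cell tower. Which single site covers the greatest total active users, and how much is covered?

δ, covering 626

Coverage radius r = 7 km; a point is covered iff (Δx)²+(Δy)² ≤ 7² = 49.
  α (0, 6): covers {Q, S, T, U, V} → 376
  β (0, 8): covers {S, T, U, V} → 326
  γ (11, 8): covers {P, Q, R} → 390
  δ (6, 10): covers {Q, R, S, T, U, V} → 626
Maximum coverage at δ: 626 active users.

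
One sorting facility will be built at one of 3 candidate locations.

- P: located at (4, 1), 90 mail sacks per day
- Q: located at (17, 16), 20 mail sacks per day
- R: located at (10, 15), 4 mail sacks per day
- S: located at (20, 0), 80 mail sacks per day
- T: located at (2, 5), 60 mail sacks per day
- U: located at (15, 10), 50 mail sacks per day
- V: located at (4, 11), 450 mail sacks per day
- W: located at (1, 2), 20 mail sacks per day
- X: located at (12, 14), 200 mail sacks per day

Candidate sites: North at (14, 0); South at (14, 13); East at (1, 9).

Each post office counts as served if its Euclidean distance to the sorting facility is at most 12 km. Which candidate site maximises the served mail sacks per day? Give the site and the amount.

Coverage radius r = 12 km; a point is covered iff (Δx)²+(Δy)² ≤ 12² = 144.
  North (14, 0): covers {P, S, U} → 220
  South (14, 13): covers {Q, R, U, V, X} → 724
  East (1, 9): covers {P, R, T, V, W} → 624
Maximum coverage at South: 724 mail sacks per day.

South, covering 724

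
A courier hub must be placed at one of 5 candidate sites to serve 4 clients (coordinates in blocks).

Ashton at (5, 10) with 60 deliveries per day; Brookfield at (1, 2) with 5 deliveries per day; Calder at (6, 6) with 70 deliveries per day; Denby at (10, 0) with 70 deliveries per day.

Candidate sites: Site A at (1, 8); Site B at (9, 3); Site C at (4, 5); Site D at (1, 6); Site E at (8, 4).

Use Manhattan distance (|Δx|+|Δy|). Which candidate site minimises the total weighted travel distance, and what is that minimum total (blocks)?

Total weighted distance at each candidate:
  Site A (1, 8): total = 2070
  Site B (9, 3): total = 1405
  Site C (4, 5): total = 1370
  Site D (1, 6): total = 1900
  Site E (8, 4): total = 1285
Minimum is at Site E with total 1285 blocks.

Site E, total 1285 blocks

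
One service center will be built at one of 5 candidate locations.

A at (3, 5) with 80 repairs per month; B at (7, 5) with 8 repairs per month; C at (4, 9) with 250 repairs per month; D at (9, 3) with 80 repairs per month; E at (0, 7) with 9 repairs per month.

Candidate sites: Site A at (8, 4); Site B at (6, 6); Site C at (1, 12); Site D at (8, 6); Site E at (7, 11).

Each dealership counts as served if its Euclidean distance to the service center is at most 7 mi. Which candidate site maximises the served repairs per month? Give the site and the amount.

Site B, covering 427

Coverage radius r = 7 mi; a point is covered iff (Δx)²+(Δy)² ≤ 7² = 49.
  Site A (8, 4): covers {A, B, C, D} → 418
  Site B (6, 6): covers {A, B, C, D, E} → 427
  Site C (1, 12): covers {C, E} → 259
  Site D (8, 6): covers {A, B, C, D} → 418
  Site E (7, 11): covers {B, C} → 258
Maximum coverage at Site B: 427 repairs per month.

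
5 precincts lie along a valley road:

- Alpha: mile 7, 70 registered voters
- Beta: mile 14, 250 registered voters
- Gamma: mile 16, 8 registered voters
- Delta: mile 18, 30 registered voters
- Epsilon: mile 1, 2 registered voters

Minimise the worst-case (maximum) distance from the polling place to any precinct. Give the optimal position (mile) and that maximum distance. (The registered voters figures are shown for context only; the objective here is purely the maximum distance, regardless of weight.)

location 9.5, max distance 8.5

The 1-center on a line is the midpoint of the two extreme points: leftmost at 1, rightmost at 18.
Optimal location = (1 + 18)/2 = 9.5; maximum distance = (18 − 1)/2 = 8.5.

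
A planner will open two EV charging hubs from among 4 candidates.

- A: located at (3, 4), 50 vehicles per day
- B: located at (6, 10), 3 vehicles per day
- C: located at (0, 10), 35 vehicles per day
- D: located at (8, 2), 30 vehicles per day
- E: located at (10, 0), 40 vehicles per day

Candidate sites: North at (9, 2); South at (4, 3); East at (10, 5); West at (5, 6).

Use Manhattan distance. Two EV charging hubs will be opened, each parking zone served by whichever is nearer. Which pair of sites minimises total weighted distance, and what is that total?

Evaluate every pair (each demand assigned to the nearer of the two):
  {North, South}: total = 662
  {North, West}: total = 680
  {South, East}: total = 862
  {East, West}: total = 880
  {South, West}: total = 940
  {North, East}: total = 1102
Best pair: {North, South} with total 662.

{North, South}, total 662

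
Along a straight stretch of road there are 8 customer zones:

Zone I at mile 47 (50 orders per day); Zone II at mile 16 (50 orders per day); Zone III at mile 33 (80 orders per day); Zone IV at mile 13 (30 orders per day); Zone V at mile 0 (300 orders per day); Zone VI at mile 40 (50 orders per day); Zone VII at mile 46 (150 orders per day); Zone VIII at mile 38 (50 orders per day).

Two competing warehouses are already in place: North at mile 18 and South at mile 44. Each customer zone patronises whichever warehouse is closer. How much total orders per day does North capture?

380

The indifferent point is the midpoint (18+44)/2 = 31; customer zones left of it (closer to North at 18) go to North, those right go to South.
  Zone V at 0 (w=300) → North
  Zone IV at 13 (w=30) → North
  Zone II at 16 (w=50) → North
  Zone III at 33 (w=80) → South
  Zone VIII at 38 (w=50) → South
  Zone VI at 40 (w=50) → South
  Zone VII at 46 (w=150) → South
  Zone I at 47 (w=50) → South
North captures 380; South captures 380.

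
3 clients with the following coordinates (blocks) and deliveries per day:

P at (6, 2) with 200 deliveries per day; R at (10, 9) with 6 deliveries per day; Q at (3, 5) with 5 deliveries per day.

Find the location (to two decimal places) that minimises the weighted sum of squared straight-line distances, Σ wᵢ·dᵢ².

The minimiser of Σwᵢ‖p−pᵢ‖² is the weighted centroid p* = (Σwᵢpᵢ)/(Σwᵢ).
Σwᵢ = 211.
Σwᵢxᵢ = 200·6 + 6·10 + 5·3 = 1275.
Σwᵢyᵢ = 200·2 + 6·9 + 5·5 = 479.
x* = 1275/211 = 6.04, y* = 479/211 = 2.27.

(6.04, 2.27)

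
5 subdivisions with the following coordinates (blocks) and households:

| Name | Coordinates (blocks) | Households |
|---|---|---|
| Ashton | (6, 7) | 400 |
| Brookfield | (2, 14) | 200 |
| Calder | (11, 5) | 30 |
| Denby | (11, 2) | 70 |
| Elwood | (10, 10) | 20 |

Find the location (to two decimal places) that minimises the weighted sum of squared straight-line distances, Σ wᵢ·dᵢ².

(5.69, 8.46)

The minimiser of Σwᵢ‖p−pᵢ‖² is the weighted centroid p* = (Σwᵢpᵢ)/(Σwᵢ).
Σwᵢ = 720.
Σwᵢxᵢ = 400·6 + 200·2 + 30·11 + 70·11 + 20·10 = 4100.
Σwᵢyᵢ = 400·7 + 200·14 + 30·5 + 70·2 + 20·10 = 6090.
x* = 4100/720 = 5.69, y* = 6090/720 = 8.46.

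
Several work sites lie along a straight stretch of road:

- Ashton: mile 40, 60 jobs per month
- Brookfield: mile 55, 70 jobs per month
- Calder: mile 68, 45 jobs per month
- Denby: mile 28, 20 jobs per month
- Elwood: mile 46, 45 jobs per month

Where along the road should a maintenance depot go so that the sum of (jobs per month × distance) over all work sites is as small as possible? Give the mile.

For a sum of weighted absolute distances on a line, the optimum is the weighted median (not the mean). Total weight W = 240; half-weight = 120.
Sort by position and accumulate weight:
  mile 28 (Denby, w=20) → cum 20
  mile 40 (Ashton, w=60) → cum 80
  mile 46 (Elwood, w=45) → cum 125  ≥ 120 → median here
  mile 55 (Brookfield, w=70) → cum 195
  mile 68 (Calder, w=45) → cum 240
Optimal location: mile 46.

x = 46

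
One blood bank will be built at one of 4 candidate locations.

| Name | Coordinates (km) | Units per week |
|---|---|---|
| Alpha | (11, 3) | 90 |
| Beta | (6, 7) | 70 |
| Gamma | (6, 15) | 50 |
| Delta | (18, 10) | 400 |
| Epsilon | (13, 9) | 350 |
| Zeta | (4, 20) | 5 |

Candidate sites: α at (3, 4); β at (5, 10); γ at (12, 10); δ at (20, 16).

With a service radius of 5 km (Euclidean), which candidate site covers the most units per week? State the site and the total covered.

γ, covering 350

Coverage radius r = 5 km; a point is covered iff (Δx)²+(Δy)² ≤ 5² = 25.
  α (3, 4): covers {Beta} → 70
  β (5, 10): covers {Beta} → 70
  γ (12, 10): covers {Epsilon} → 350
  δ (20, 16): covers {none} → 0
Maximum coverage at γ: 350 units per week.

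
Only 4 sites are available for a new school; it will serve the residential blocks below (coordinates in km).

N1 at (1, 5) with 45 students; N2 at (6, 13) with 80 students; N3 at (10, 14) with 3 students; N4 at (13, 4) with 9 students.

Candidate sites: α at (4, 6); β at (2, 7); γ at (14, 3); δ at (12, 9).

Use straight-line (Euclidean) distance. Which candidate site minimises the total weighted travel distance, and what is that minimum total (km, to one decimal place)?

β, total 812.0 km

Total weighted distance at each candidate:
  α (4, 6): total = 837.7
  β (2, 7): total = 812.0
  γ (14, 3): total = 1664.2
  δ (12, 9): total = 1165.6
Minimum is at β with total 812.0 km.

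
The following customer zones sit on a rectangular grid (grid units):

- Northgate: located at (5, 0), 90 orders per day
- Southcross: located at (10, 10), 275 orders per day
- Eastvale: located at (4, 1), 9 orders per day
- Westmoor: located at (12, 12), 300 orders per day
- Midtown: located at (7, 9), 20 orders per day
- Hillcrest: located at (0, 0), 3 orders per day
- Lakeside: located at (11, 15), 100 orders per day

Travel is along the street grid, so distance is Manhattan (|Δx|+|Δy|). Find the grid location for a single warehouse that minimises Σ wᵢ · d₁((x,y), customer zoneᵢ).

(11, 12)

Manhattan distance separates: Σwᵢ(|x−xᵢ|+|y−yᵢ|) = Σwᵢ|x−xᵢ| + Σwᵢ|y−yᵢ|, so x and y are optimised independently as 1-D weighted medians.
Total weight W = 797; half = 398.5.
x-coordinate, sorted with cumulative weight:
  x=0 (Hillcrest, w=3) cum 3
  x=4 (Eastvale, w=9) cum 12
  x=5 (Northgate, w=90) cum 102
  x=7 (Midtown, w=20) cum 122
  x=10 (Southcross, w=275) cum 397
  x=11 (Lakeside, w=100) cum 497  ← median
  x=12 (Westmoor, w=300) cum 797
⇒ x* = 11
y-coordinate, sorted with cumulative weight:
  y=0 (Northgate, w=90) cum 90
  y=0 (Hillcrest, w=3) cum 93
  y=1 (Eastvale, w=9) cum 102
  y=9 (Midtown, w=20) cum 122
  y=10 (Southcross, w=275) cum 397
  y=12 (Westmoor, w=300) cum 697  ← median
  y=15 (Lakeside, w=100) cum 797
⇒ y* = 12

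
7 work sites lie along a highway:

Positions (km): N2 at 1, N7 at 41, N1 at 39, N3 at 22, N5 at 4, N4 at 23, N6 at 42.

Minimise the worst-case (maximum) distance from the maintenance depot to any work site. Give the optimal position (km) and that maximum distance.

location 21.5, max distance 20.5

The 1-center on a line is the midpoint of the two extreme points: leftmost at 1, rightmost at 42.
Optimal location = (1 + 42)/2 = 21.5; maximum distance = (42 − 1)/2 = 20.5.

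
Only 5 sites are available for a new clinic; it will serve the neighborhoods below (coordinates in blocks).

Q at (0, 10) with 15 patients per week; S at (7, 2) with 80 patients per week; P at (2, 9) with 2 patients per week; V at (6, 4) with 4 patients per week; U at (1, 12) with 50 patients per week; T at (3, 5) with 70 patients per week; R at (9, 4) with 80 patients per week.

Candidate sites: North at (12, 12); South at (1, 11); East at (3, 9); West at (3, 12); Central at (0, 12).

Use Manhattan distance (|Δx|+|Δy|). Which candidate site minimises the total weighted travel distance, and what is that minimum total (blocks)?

Total weighted distance at each candidate:
  North (12, 12): total = 4042
  South (1, 11): total = 3094
  East (3, 9): total = 2384
  West (3, 12): total = 2957
  Central (0, 12): total = 3566
Minimum is at East with total 2384 blocks.

East, total 2384 blocks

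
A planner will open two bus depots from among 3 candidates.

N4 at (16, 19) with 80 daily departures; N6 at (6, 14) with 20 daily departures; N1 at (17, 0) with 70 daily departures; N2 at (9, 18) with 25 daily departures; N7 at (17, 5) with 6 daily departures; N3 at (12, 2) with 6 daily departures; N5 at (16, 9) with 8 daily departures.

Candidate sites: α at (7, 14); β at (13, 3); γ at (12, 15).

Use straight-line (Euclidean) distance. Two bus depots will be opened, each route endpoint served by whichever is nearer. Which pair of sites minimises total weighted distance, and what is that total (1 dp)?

Evaluate every pair (each demand assigned to the nearer of the two):
  {β, γ}: total = 1119.3
  {α, β}: total = 1394.4
  {α, γ}: total = 1888.2
Best pair: {β, γ} with total 1119.3.

{β, γ}, total 1119.3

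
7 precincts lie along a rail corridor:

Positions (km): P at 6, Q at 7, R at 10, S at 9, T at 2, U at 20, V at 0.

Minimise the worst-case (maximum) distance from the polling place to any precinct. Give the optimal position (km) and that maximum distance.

location 10, max distance 10

The 1-center on a line is the midpoint of the two extreme points: leftmost at 0, rightmost at 20.
Optimal location = (0 + 20)/2 = 10; maximum distance = (20 − 0)/2 = 10.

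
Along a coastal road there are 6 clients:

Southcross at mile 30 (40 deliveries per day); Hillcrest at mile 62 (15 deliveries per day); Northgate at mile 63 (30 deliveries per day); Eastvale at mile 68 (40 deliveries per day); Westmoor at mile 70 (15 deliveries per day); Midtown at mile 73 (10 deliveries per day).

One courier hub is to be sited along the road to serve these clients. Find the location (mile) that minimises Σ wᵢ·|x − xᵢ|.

For a sum of weighted absolute distances on a line, the optimum is the weighted median (not the mean). Total weight W = 150; half-weight = 75.
Sort by position and accumulate weight:
  mile 30 (Southcross, w=40) → cum 40
  mile 62 (Hillcrest, w=15) → cum 55
  mile 63 (Northgate, w=30) → cum 85  ≥ 75 → median here
  mile 68 (Eastvale, w=40) → cum 125
  mile 70 (Westmoor, w=15) → cum 140
  mile 73 (Midtown, w=10) → cum 150
Optimal location: mile 63.

x = 63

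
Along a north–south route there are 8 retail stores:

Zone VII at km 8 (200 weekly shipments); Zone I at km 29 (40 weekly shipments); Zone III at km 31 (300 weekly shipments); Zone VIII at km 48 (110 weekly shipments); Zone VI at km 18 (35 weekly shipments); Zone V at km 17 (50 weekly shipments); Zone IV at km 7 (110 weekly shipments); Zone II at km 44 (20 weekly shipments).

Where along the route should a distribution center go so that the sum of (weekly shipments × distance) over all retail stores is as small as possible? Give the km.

x = 29

For a sum of weighted absolute distances on a line, the optimum is the weighted median (not the mean). Total weight W = 865; half-weight = 432.5.
Sort by position and accumulate weight:
  km 7 (Zone IV, w=110) → cum 110
  km 8 (Zone VII, w=200) → cum 310
  km 17 (Zone V, w=50) → cum 360
  km 18 (Zone VI, w=35) → cum 395
  km 29 (Zone I, w=40) → cum 435  ≥ 432.5 → median here
  km 31 (Zone III, w=300) → cum 735
  km 44 (Zone II, w=20) → cum 755
  km 48 (Zone VIII, w=110) → cum 865
Optimal location: km 29.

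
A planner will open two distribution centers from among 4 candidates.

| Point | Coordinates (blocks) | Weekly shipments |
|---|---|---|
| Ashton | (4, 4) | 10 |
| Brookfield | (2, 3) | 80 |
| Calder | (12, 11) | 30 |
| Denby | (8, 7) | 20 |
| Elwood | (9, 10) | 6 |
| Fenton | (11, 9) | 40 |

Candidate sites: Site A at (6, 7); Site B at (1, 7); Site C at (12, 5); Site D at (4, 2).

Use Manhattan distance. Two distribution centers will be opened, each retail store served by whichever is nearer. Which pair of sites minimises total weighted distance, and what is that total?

{Site C, Site D}, total 808

Evaluate every pair (each demand assigned to the nearer of the two):
  {Site C, Site D}: total = 808
  {Site A, Site D}: total = 916
  {Site B, Site C}: total = 1008
  {Site A, Site B}: total = 1106
  {Site A, Site C}: total = 1146
  {Site B, Site D}: total = 1396
Best pair: {Site C, Site D} with total 808.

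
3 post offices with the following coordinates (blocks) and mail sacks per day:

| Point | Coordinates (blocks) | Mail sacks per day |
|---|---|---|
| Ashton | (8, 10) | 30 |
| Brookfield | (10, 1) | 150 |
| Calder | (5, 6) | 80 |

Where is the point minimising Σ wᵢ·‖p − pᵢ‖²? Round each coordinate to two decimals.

(8.23, 3.58)

The minimiser of Σwᵢ‖p−pᵢ‖² is the weighted centroid p* = (Σwᵢpᵢ)/(Σwᵢ).
Σwᵢ = 260.
Σwᵢxᵢ = 30·8 + 150·10 + 80·5 = 2140.
Σwᵢyᵢ = 30·10 + 150·1 + 80·6 = 930.
x* = 2140/260 = 8.23, y* = 930/260 = 3.58.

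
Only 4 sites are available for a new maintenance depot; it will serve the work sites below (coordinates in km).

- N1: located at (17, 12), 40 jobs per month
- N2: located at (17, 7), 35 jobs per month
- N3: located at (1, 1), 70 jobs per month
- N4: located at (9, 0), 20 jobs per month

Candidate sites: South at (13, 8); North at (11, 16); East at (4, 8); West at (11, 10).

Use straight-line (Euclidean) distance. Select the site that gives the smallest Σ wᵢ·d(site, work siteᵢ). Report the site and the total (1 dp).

South, total 1521.9 km

Total weighted distance at each candidate:
  South (13, 8): total = 1521.9
  North (11, 16): total = 2251.5
  East (4, 8): total = 1722.2
  West (11, 10): total = 1633.5
Minimum is at South with total 1521.9 km.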